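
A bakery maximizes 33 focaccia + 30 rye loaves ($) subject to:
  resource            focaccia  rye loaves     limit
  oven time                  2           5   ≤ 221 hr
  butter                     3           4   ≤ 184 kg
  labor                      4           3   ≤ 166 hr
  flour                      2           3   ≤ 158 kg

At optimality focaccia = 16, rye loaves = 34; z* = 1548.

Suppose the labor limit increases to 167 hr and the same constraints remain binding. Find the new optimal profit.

1554

Binding: butter and labor. Non-binding: oven time (19 unused), flour (24 unused).
Since oven time, flour are not tight, their duals are 0.
Dual feasibility on the basic columns requires 3·y_butter + 4·y_labor = 33, 4·y_butter + 3·y_labor = 30.
Solving: y_butter = 3, y_labor = 6.
Δz = y_labor·Δb = 6 × (1) = 6, so new z* = 1548 + 6 = 1554.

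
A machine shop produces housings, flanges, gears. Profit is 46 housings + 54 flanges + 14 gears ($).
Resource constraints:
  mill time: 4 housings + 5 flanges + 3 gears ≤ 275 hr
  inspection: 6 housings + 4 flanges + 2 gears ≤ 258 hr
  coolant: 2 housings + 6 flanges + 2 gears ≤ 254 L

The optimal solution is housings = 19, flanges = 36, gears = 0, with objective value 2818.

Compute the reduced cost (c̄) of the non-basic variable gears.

-8

Check each constraint at x*: mill time 256/275 (slack 19); inspection 258/258 (tight); coolant 254/254 (tight).
By complementary slackness, y = 0 for the non-binding constraint.
The binding rows give the dual system: 6·y_inspection + 2·y_coolant = 46 and 4·y_inspection + 6·y_coolant = 54.
This yields shadow prices y_inspection = 6, y_coolant = 5.
Reduced cost of gears: c₃ − yᵀa₃ = 14 − (6·2 + 5·2) = 14 − 22 = -8.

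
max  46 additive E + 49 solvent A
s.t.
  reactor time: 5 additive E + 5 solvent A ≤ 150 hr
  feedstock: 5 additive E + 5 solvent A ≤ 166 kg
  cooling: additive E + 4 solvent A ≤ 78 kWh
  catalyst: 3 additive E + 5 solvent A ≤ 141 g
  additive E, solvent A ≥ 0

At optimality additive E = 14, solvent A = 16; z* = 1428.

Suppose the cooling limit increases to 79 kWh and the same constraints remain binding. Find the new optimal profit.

1429

At the optimum: reactor time uses 150 of 150 (binding); feedstock uses 150 of 166 (slack = 16); cooling uses 78 of 78 (binding); catalyst uses 122 of 141 (slack = 19).
By complementary slackness, y = 0 for the non-binding constraints.
The binding rows give the dual system: 5·y_reactor time + 1·y_cooling = 46 and 5·y_reactor time + 4·y_cooling = 49.
Solving: y_reactor time = 9, y_cooling = 1.
Δz = y_cooling·Δb = 1 × (1) = 1, so new z* = 1428 + 1 = 1429.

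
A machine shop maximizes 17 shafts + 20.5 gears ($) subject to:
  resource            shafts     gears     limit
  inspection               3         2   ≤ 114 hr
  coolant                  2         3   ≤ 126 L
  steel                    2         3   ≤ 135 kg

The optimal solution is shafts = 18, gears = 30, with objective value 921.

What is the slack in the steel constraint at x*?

steel used = 2·18 + 3·30 = 126; slack = 135 − 126 = 9.

9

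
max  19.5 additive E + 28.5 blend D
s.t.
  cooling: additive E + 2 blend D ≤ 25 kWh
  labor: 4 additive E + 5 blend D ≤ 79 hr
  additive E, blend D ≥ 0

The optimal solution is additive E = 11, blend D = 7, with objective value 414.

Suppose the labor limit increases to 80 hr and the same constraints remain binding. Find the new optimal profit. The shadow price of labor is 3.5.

Δb = 1, so new z* = 414 + (3.5)·(1) = 414 + 3.5 = 417.5.

417.5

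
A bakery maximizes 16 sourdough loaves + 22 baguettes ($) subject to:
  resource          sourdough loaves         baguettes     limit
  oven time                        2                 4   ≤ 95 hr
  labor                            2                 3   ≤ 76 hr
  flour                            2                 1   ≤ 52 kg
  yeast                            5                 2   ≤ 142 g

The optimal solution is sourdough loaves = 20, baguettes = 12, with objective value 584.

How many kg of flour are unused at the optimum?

flour used = 2·20 + 1·12 = 52; slack = 52 − 52 = 0.

0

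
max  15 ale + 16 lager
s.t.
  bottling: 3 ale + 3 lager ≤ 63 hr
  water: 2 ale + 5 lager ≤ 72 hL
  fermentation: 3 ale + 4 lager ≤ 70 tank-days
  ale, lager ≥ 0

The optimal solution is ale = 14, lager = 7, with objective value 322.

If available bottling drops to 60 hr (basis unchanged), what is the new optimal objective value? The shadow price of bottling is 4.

310

Δb = -3, so new z* = 322 + (4)·(-3) = 322 − 12 = 310.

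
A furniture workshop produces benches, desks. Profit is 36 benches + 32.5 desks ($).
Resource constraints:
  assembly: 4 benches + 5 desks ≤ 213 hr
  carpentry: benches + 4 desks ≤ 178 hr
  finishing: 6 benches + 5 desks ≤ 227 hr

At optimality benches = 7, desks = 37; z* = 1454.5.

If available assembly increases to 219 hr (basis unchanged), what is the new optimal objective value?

Check each constraint at x*: assembly 213/213 (tight); carpentry 155/178 (slack 23); finishing 227/227 (tight).
By complementary slackness, y = 0 for the non-binding constraint.
From A_Bᵀ y = c: 4·y_assembly + 6·y_finishing = 36; 5·y_assembly + 5·y_finishing = 32.5.
Solving: y_assembly = 1.5, y_finishing = 5.
Δz = y_assembly·Δb = 1.5 × (6) = 9, so new z* = 1454.5 + 9 = 1463.5.

1463.5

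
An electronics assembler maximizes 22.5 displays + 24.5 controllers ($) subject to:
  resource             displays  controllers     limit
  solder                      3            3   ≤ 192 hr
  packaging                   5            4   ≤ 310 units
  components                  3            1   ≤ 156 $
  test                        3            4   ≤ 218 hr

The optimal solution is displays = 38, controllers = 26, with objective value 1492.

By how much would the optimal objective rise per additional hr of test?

2

At the optimum: solder uses 192 of 192 (binding); packaging uses 294 of 310 (slack = 16); components uses 140 of 156 (slack = 16); test uses 218 of 218 (binding).
By complementary slackness, y = 0 for the non-binding constraints.
Dual feasibility on the basic columns requires 3·y_solder + 3·y_test = 22.5, 3·y_solder + 4·y_test = 24.5.
→ y_solder = 5.5 and y_test = 2.
Shadow price of test = 2.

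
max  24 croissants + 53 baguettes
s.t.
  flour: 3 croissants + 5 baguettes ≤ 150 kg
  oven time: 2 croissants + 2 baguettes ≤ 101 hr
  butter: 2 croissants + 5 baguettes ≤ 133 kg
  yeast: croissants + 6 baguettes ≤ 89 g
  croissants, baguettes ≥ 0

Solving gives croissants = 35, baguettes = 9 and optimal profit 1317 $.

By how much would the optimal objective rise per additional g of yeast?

Check each constraint at x*: flour 150/150 (tight); oven time 88/101 (slack 13); butter 115/133 (slack 18); yeast 89/89 (tight).
Slack constraints have shadow price 0 (complementary slackness).
The binding rows give the dual system: 3·y_flour + 1·y_yeast = 24 and 5·y_flour + 6·y_yeast = 53.
This yields shadow prices y_flour = 7, y_yeast = 3.
Shadow price of yeast = 3.

3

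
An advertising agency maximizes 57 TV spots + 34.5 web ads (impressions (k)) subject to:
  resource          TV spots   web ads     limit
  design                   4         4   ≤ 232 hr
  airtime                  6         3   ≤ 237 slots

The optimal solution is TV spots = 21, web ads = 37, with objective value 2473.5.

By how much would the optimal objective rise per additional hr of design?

Both design and airtime are binding at x*.
Dual feasibility on the basic columns requires 4·y_design + 6·y_airtime = 57, 4·y_design + 3·y_airtime = 34.5.
This yields shadow prices y_design = 3, y_airtime = 7.5.
Shadow price of design = 3.

3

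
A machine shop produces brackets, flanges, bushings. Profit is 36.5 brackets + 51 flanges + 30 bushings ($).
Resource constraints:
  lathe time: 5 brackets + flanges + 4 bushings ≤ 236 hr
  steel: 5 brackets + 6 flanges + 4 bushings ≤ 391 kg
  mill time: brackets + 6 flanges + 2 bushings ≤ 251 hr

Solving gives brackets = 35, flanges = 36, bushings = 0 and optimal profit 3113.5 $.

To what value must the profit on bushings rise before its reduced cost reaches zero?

31

At the optimum: lathe time uses 211 of 236 (slack = 25); steel uses 391 of 391 (binding); mill time uses 251 of 251 (binding).
By complementary slackness, y = 0 for the non-binding constraint.
From A_Bᵀ y = c: 5·y_steel + 1·y_mill time = 36.5; 6·y_steel + 6·y_mill time = 51.
→ y_steel = 7 and y_mill time = 1.5.
bushings enters the basis when its profit ≥ yᵀa₃ = 7·4 + 1.5·2 = 31.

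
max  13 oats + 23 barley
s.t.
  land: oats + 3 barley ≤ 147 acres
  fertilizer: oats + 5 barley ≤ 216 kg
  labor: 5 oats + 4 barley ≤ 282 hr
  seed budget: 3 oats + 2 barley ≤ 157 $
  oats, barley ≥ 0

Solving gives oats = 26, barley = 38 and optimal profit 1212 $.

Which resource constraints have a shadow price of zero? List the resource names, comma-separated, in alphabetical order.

land: 140/147 (slack 7)
fertilizer: 216/216 (binding)
labor: 282/282 (binding)
seed budget: 154/157 (slack 3)
By complementary slackness, a constraint with positive slack has shadow price 0 → land, seed budget.

land, seed budget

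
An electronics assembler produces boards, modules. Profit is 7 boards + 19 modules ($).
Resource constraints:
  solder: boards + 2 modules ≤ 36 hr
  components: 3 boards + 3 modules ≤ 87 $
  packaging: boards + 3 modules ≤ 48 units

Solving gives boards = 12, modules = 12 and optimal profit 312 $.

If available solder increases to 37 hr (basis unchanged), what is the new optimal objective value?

Check each constraint at x*: solder 36/36 (tight); components 72/87 (slack 15); packaging 48/48 (tight).
Since components is not tight, its dual is 0.
From A_Bᵀ y = c: 1·y_solder + 1·y_packaging = 7; 2·y_solder + 3·y_packaging = 19.
→ y_solder = 2 and y_packaging = 5.
Δz = y_solder·Δb = 2 × (1) = 2, so new z* = 312 + 2 = 314.

314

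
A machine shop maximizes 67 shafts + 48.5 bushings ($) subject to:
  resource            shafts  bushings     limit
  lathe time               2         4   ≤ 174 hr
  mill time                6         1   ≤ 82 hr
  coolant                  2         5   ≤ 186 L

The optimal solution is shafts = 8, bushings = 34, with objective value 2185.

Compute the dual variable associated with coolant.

Binding: mill time and coolant. Non-binding: lathe time (22 unused).
Slack constraints have shadow price 0 (complementary slackness).
From A_Bᵀ y = c: 6·y_mill time + 2·y_coolant = 67; 1·y_mill time + 5·y_coolant = 48.5.
→ y_mill time = 8.5 and y_coolant = 8.
Shadow price of coolant = 8.

8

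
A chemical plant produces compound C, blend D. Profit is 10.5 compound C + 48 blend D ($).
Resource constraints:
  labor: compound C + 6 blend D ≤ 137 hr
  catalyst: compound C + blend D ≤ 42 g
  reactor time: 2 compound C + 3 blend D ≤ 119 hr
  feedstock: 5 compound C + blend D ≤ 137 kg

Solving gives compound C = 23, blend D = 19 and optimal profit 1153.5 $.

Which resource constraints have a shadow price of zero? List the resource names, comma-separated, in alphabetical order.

labor: 137/137 (binding)
catalyst: 42/42 (binding)
reactor time: 103/119 (slack 16)
feedstock: 134/137 (slack 3)
By complementary slackness, a constraint with positive slack has shadow price 0 → feedstock, reactor time.

feedstock, reactor time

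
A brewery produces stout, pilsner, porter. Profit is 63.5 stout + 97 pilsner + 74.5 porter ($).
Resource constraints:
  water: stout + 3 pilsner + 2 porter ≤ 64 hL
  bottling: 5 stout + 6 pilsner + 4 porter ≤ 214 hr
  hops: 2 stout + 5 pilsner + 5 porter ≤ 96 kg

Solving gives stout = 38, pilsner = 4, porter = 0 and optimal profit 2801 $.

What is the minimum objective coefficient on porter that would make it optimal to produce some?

Check each constraint at x*: water 50/64 (slack 14); bottling 214/214 (tight); hops 96/96 (tight).
Since water is not tight, its dual is 0.
Dual feasibility on the basic columns requires 5·y_bottling + 2·y_hops = 63.5, 6·y_bottling + 5·y_hops = 97.
→ y_bottling = 9.5 and y_hops = 8.
porter enters the basis when its profit ≥ yᵀa₃ = 9.5·4 + 8·5 = 78.

78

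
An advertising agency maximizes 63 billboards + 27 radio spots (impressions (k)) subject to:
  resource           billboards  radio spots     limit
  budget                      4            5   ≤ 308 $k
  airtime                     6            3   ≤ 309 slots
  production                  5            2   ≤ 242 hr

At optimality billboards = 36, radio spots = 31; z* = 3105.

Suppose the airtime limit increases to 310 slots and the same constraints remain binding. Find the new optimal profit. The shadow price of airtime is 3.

3108

Δb = 1, so new z* = 3105 + (3)·(1) = 3105 + 3 = 3108.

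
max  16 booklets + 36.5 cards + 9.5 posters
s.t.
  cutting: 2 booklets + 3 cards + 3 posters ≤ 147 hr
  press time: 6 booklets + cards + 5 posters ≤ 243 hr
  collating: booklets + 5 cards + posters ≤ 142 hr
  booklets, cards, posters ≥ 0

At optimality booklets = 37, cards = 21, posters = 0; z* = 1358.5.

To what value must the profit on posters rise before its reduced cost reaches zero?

Binding: press time and collating. Non-binding: cutting (10 unused).
Since cutting is not tight, its dual is 0.
From A_Bᵀ y = c: 6·y_press time + 1·y_collating = 16; 1·y_press time + 5·y_collating = 36.5.
→ y_press time = 1.5 and y_collating = 7.
posters enters the basis when its profit ≥ yᵀa₃ = 1.5·5 + 7·1 = 14.5.

14.5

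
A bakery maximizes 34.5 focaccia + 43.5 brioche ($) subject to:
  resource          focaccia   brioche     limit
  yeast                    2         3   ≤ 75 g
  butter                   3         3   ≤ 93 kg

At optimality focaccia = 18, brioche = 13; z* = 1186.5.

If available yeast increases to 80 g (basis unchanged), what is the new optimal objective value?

At the optimum: yeast uses 75 of 75 (binding); butter uses 93 of 93 (binding).
The binding rows give the dual system: 2·y_yeast + 3·y_butter = 34.5 and 3·y_yeast + 3·y_butter = 43.5.
This yields shadow prices y_yeast = 9, y_butter = 5.5.
Δz = y_yeast·Δb = 9 × (5) = 45, so new z* = 1186.5 + 45 = 1231.5.

1231.5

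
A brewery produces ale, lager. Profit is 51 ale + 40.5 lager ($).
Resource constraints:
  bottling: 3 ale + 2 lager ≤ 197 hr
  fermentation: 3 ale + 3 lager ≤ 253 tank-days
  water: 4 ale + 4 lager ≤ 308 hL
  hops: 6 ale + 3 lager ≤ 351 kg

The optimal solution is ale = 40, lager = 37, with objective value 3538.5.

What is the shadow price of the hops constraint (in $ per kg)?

Check each constraint at x*: bottling 194/197 (slack 3); fermentation 231/253 (slack 22); water 308/308 (tight); hops 351/351 (tight).
Slack constraints have shadow price 0 (complementary slackness).
The binding rows give the dual system: 4·y_water + 6·y_hops = 51 and 4·y_water + 3·y_hops = 40.5.
This yields shadow prices y_water = 7.5, y_hops = 3.5.
Shadow price of hops = 3.5.

3.5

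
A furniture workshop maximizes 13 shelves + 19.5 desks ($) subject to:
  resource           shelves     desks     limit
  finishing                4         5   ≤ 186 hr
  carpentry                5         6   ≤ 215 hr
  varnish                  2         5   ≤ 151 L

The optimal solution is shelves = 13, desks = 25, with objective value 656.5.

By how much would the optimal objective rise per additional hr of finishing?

0

Check each constraint at x*: finishing 177/186 (slack 9); carpentry 215/215 (tight); varnish 151/151 (tight).
By complementary slackness, y = 0 for the non-binding constraint.
Dual feasibility on the basic columns requires 5·y_carpentry + 2·y_varnish = 13, 6·y_carpentry + 5·y_varnish = 19.5.
Solving: y_carpentry = 2, y_varnish = 1.5.
Shadow price of finishing = 0.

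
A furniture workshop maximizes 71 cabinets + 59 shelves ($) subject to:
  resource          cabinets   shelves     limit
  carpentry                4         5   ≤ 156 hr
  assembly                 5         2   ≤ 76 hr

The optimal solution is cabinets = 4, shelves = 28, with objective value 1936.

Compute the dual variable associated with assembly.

7

At the optimum: carpentry uses 156 of 156 (binding); assembly uses 76 of 76 (binding).
Dual feasibility on the basic columns requires 4·y_carpentry + 5·y_assembly = 71, 5·y_carpentry + 2·y_assembly = 59.
→ y_carpentry = 9 and y_assembly = 7.
Shadow price of assembly = 7.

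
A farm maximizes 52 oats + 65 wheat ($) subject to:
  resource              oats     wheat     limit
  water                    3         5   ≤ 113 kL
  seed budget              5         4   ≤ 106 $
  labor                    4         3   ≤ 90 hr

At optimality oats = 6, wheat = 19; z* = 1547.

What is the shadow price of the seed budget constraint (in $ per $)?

At the optimum: water uses 113 of 113 (binding); seed budget uses 106 of 106 (binding); labor uses 81 of 90 (slack = 9).
By complementary slackness, y = 0 for the non-binding constraint.
The binding rows give the dual system: 3·y_water + 5·y_seed budget = 52 and 5·y_water + 4·y_seed budget = 65.
→ y_water = 9 and y_seed budget = 5.
Shadow price of seed budget = 5.

5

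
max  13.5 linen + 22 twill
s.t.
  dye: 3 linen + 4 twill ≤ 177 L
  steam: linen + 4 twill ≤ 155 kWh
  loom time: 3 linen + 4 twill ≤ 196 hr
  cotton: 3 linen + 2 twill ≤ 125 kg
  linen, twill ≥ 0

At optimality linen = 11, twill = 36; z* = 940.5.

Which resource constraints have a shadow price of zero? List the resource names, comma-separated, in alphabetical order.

cotton, loom time

dye: 177/177 (binding)
steam: 155/155 (binding)
loom time: 177/196 (slack 19)
cotton: 105/125 (slack 20)
By complementary slackness, a constraint with positive slack has shadow price 0 → cotton, loom time.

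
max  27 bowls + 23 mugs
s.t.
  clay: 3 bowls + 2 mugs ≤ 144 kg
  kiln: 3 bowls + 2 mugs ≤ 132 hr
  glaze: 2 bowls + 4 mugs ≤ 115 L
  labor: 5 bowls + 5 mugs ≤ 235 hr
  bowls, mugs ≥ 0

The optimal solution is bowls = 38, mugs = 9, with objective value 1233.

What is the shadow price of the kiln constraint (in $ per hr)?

Binding: kiln and labor. Non-binding: clay (12 unused), glaze (3 unused).
By complementary slackness, y = 0 for the non-binding constraints.
The binding rows give the dual system: 3·y_kiln + 5·y_labor = 27 and 2·y_kiln + 5·y_labor = 23.
→ y_kiln = 4 and y_labor = 3.
Shadow price of kiln = 4.

4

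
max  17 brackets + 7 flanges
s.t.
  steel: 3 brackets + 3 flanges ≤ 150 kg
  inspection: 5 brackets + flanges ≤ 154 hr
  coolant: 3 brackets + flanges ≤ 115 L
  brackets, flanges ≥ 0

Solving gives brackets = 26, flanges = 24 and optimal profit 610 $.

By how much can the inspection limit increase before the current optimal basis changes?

Binding constraints: steel, inspection. The basis is B = [[3,3],[5,1]] with det -12.
Per unit increase in inspection, x* moves by d = (0.25, -0.25).
The basis stays optimal until coolant becomes binding; allowable increase = 26 hr.

26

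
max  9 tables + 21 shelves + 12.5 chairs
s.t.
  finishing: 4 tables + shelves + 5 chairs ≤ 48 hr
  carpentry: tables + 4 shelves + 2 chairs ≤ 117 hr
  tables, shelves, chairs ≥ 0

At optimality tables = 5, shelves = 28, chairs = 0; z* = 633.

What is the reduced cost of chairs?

At the optimum: finishing uses 48 of 48 (binding); carpentry uses 117 of 117 (binding).
From A_Bᵀ y = c: 4·y_finishing + 1·y_carpentry = 9; 1·y_finishing + 4·y_carpentry = 21.
Solving: y_finishing = 1, y_carpentry = 5.
Reduced cost of chairs: c₃ − yᵀa₃ = 12.5 − (1·5 + 5·2) = 12.5 − 15 = -2.5.

-2.5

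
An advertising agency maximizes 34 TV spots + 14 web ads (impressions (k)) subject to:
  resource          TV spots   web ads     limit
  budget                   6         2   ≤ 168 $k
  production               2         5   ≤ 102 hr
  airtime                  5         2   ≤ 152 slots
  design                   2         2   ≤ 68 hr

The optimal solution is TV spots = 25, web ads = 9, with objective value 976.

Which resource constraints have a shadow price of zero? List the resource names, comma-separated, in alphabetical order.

budget: 168/168 (binding)
production: 95/102 (slack 7)
airtime: 143/152 (slack 9)
design: 68/68 (binding)
By complementary slackness, a constraint with positive slack has shadow price 0 → airtime, production.

airtime, production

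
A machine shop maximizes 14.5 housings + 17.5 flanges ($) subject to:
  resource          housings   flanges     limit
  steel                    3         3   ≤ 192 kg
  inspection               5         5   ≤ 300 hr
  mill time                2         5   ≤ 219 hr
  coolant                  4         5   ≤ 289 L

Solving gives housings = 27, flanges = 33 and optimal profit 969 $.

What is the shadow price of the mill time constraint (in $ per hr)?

Binding: inspection and mill time. Non-binding: steel (12 unused), coolant (16 unused).
Since steel, coolant are not tight, their duals are 0.
Dual feasibility on the basic columns requires 5·y_inspection + 2·y_mill time = 14.5, 5·y_inspection + 5·y_mill time = 17.5.
→ y_inspection = 2.5 and y_mill time = 1.
Shadow price of mill time = 1.

1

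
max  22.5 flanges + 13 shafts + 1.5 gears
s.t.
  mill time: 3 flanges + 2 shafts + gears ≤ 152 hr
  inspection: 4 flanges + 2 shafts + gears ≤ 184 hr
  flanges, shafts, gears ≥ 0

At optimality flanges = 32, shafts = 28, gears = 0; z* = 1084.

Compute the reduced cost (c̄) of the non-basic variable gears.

Check each constraint at x*: mill time 152/152 (tight); inspection 184/184 (tight).
The binding rows give the dual system: 3·y_mill time + 4·y_inspection = 22.5 and 2·y_mill time + 2·y_inspection = 13.
This yields shadow prices y_mill time = 3.5, y_inspection = 3.
Reduced cost of gears: c₃ − yᵀa₃ = 1.5 − (3.5·1 + 3·1) = 1.5 − 6.5 = -5.

-5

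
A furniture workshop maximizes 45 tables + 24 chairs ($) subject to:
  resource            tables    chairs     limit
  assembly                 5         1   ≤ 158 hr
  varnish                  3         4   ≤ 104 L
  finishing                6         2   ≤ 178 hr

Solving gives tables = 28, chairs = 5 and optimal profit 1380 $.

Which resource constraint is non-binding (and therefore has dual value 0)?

assembly

assembly: 145/158 (slack 13)
varnish: 104/104 (binding)
finishing: 178/178 (binding)
By complementary slackness, a constraint with positive slack has shadow price 0 → assembly.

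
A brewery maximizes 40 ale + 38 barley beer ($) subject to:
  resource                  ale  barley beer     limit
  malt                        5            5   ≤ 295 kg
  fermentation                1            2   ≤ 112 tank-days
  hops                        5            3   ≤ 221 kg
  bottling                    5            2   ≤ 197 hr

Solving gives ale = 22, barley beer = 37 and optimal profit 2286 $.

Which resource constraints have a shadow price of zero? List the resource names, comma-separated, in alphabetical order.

bottling, fermentation

malt: 295/295 (binding)
fermentation: 96/112 (slack 16)
hops: 221/221 (binding)
bottling: 184/197 (slack 13)
By complementary slackness, a constraint with positive slack has shadow price 0 → bottling, fermentation.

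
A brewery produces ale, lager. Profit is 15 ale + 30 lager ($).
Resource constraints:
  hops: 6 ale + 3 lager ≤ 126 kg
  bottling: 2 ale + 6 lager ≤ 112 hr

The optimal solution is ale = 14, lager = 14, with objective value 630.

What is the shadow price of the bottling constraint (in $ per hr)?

4.5

Check each constraint at x*: hops 126/126 (tight); bottling 112/112 (tight).
From A_Bᵀ y = c: 6·y_hops + 2·y_bottling = 15; 3·y_hops + 6·y_bottling = 30.
Solving: y_hops = 1, y_bottling = 4.5.
Shadow price of bottling = 4.5.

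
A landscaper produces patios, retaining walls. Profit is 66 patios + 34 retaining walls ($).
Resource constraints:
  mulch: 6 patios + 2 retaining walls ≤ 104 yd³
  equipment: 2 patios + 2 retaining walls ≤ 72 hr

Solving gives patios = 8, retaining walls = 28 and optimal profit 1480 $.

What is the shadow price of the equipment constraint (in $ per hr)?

At the optimum: mulch uses 104 of 104 (binding); equipment uses 72 of 72 (binding).
The binding rows give the dual system: 6·y_mulch + 2·y_equipment = 66 and 2·y_mulch + 2·y_equipment = 34.
This yields shadow prices y_mulch = 8, y_equipment = 9.
Shadow price of equipment = 9.

9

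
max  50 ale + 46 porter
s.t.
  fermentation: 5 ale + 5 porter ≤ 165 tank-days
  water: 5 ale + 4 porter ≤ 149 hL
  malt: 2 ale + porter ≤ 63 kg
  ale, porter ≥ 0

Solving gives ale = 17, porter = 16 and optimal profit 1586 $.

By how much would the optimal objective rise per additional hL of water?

Check each constraint at x*: fermentation 165/165 (tight); water 149/149 (tight); malt 50/63 (slack 13).
Slack constraints have shadow price 0 (complementary slackness).
Dual feasibility on the basic columns requires 5·y_fermentation + 5·y_water = 50, 5·y_fermentation + 4·y_water = 46.
Solving: y_fermentation = 6, y_water = 4.
Shadow price of water = 4.

4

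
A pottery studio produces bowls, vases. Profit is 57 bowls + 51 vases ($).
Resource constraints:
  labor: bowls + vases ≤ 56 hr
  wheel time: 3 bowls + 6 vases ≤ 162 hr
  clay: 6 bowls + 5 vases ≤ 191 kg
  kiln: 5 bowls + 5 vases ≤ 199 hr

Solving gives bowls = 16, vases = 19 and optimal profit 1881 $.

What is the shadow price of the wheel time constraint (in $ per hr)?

Check each constraint at x*: labor 35/56 (slack 21); wheel time 162/162 (tight); clay 191/191 (tight); kiln 175/199 (slack 24).
Slack constraints have shadow price 0 (complementary slackness).
The binding rows give the dual system: 3·y_wheel time + 6·y_clay = 57 and 6·y_wheel time + 5·y_clay = 51.
This yields shadow prices y_wheel time = 1, y_clay = 9.
Shadow price of wheel time = 1.

1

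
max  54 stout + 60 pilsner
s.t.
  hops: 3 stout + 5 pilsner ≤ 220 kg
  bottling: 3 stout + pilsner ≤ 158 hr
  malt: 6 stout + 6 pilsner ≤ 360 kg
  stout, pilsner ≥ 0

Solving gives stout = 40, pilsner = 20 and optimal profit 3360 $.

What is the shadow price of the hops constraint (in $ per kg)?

Binding: hops and malt. Non-binding: bottling (18 unused).
Slack constraints have shadow price 0 (complementary slackness).
The binding rows give the dual system: 3·y_hops + 6·y_malt = 54 and 5·y_hops + 6·y_malt = 60.
→ y_hops = 3 and y_malt = 7.5.
Shadow price of hops = 3.

3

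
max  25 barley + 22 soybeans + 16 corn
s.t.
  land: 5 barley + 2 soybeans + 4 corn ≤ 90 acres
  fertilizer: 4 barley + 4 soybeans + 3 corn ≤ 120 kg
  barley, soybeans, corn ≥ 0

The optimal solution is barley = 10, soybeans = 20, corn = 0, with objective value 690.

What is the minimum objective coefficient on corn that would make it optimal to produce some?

19

At the optimum: land uses 90 of 90 (binding); fertilizer uses 120 of 120 (binding).
Dual feasibility on the basic columns requires 5·y_land + 4·y_fertilizer = 25, 2·y_land + 4·y_fertilizer = 22.
→ y_land = 1 and y_fertilizer = 5.
corn enters the basis when its profit ≥ yᵀa₃ = 1·4 + 5·3 = 19.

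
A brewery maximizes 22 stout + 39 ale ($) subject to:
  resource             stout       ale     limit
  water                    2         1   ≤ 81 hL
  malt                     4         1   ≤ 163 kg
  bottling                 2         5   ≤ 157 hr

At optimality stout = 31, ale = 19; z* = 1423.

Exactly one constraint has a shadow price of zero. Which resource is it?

malt

water: 81/81 (binding)
malt: 143/163 (slack 20)
bottling: 157/157 (binding)
By complementary slackness, a constraint with positive slack has shadow price 0 → malt.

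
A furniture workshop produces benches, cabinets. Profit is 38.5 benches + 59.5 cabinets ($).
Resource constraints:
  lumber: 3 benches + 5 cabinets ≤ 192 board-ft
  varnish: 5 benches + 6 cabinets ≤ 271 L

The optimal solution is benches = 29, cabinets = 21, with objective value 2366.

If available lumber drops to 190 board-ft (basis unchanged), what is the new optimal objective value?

At the optimum: lumber uses 192 of 192 (binding); varnish uses 271 of 271 (binding).
The binding rows give the dual system: 3·y_lumber + 5·y_varnish = 38.5 and 5·y_lumber + 6·y_varnish = 59.5.
This yields shadow prices y_lumber = 9.5, y_varnish = 2.
Δz = y_lumber·Δb = 9.5 × (-2) = -19, so new z* = 2366 − 19 = 2347.

2347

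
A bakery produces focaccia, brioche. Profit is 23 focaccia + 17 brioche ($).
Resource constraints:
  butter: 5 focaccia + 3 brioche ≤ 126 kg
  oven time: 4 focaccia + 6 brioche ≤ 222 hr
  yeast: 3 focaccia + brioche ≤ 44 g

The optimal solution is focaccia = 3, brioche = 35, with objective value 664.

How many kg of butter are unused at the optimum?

butter used = 5·3 + 3·35 = 120; slack = 126 − 120 = 6.

6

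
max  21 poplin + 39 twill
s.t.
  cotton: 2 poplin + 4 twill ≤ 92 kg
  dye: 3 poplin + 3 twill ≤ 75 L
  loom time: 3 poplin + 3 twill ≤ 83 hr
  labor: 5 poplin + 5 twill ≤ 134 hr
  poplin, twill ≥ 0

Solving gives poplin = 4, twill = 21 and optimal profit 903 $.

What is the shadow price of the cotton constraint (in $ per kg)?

Binding: cotton and dye. Non-binding: loom time (8 unused), labor (9 unused).
By complementary slackness, y = 0 for the non-binding constraints.
The binding rows give the dual system: 2·y_cotton + 3·y_dye = 21 and 4·y_cotton + 3·y_dye = 39.
→ y_cotton = 9 and y_dye = 1.
Shadow price of cotton = 9.

9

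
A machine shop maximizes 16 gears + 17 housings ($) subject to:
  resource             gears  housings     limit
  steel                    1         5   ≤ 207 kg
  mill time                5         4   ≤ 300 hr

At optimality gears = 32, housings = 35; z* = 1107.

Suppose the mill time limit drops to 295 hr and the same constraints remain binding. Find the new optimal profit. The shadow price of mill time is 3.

1092

Δb = -5, so new z* = 1107 + (3)·(-5) = 1107 − 15 = 1092.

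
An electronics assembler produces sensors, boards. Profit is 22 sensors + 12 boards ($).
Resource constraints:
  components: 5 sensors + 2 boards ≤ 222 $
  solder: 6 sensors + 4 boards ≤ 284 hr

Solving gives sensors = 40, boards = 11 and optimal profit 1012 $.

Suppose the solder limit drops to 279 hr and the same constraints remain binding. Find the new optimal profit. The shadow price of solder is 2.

Δb = -5, so new z* = 1012 + (2)·(-5) = 1012 − 10 = 1002.

1002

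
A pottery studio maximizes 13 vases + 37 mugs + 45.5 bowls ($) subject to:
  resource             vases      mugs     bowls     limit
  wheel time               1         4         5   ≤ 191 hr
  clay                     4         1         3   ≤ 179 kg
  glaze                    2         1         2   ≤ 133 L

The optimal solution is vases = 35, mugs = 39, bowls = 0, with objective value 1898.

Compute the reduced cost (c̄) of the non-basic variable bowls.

Binding: wheel time and clay. Non-binding: glaze (24 unused).
Since glaze is not tight, its dual is 0.
Dual feasibility on the basic columns requires 1·y_wheel time + 4·y_clay = 13, 4·y_wheel time + 1·y_clay = 37.
Solving: y_wheel time = 9, y_clay = 1.
Reduced cost of bowls: c₃ − yᵀa₃ = 45.5 − (9·5 + 1·3) = 45.5 − 48 = -2.5.

-2.5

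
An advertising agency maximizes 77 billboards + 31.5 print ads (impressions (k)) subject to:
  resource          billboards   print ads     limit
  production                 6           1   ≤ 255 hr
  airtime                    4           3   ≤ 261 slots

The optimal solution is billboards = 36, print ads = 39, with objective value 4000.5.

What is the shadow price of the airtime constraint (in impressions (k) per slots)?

8

At the optimum: production uses 255 of 255 (binding); airtime uses 261 of 261 (binding).
Dual feasibility on the basic columns requires 6·y_production + 4·y_airtime = 77, 1·y_production + 3·y_airtime = 31.5.
This yields shadow prices y_production = 7.5, y_airtime = 8.
Shadow price of airtime = 8.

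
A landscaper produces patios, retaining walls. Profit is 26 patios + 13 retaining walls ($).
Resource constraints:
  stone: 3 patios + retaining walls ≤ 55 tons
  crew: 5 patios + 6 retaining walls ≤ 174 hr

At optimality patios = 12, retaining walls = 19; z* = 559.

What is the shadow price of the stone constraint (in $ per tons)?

Both stone and crew are binding at x*.
From A_Bᵀ y = c: 3·y_stone + 5·y_crew = 26; 1·y_stone + 6·y_crew = 13.
This yields shadow prices y_stone = 7, y_crew = 1.
Shadow price of stone = 7.

7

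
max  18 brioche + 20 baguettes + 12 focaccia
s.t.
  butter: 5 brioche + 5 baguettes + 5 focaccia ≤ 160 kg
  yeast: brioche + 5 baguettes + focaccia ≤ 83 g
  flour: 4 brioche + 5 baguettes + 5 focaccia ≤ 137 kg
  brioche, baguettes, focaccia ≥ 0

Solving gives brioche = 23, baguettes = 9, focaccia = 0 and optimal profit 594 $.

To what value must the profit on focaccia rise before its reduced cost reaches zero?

20

At the optimum: butter uses 160 of 160 (binding); yeast uses 68 of 83 (slack = 15); flour uses 137 of 137 (binding).
Slack constraints have shadow price 0 (complementary slackness).
Dual feasibility on the basic columns requires 5·y_butter + 4·y_flour = 18, 5·y_butter + 5·y_flour = 20.
Solving: y_butter = 2, y_flour = 2.
focaccia enters the basis when its profit ≥ yᵀa₃ = 2·5 + 2·5 = 20.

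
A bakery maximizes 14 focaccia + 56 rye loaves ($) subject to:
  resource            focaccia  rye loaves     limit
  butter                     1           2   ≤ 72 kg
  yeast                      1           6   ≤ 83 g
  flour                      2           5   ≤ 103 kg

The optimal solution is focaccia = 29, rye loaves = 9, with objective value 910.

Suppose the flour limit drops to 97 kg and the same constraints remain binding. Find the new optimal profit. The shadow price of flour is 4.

886

Δb = -6, so new z* = 910 + (4)·(-6) = 910 − 24 = 886.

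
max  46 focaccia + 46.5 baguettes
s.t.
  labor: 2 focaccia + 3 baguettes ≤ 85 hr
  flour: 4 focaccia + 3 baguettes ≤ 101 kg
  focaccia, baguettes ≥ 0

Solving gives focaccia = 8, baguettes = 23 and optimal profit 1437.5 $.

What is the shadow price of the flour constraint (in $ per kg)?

At the optimum: labor uses 85 of 85 (binding); flour uses 101 of 101 (binding).
Dual feasibility on the basic columns requires 2·y_labor + 4·y_flour = 46, 3·y_labor + 3·y_flour = 46.5.
→ y_labor = 8 and y_flour = 7.5.
Shadow price of flour = 7.5.

7.5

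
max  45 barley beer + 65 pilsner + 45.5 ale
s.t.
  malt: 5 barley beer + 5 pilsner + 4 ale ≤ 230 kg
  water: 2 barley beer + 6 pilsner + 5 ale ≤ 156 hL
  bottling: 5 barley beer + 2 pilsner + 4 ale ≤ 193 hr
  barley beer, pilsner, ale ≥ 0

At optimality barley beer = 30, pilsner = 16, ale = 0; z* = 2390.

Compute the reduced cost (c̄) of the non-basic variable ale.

Binding: malt and water. Non-binding: bottling (11 unused).
Since bottling is not tight, its dual is 0.
Dual feasibility on the basic columns requires 5·y_malt + 2·y_water = 45, 5·y_malt + 6·y_water = 65.
Solving: y_malt = 7, y_water = 5.
Reduced cost of ale: c₃ − yᵀa₃ = 45.5 − (7·4 + 5·5) = 45.5 − 53 = -7.5.

-7.5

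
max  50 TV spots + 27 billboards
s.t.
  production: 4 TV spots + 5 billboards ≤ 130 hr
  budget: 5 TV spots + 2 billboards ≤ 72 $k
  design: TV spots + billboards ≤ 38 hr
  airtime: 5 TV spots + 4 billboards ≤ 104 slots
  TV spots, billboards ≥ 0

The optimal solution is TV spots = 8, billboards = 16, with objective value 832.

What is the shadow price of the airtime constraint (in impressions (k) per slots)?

3.5

Binding: budget and airtime. Non-binding: production (18 unused), design (14 unused).
By complementary slackness, y = 0 for the non-binding constraints.
Dual feasibility on the basic columns requires 5·y_budget + 5·y_airtime = 50, 2·y_budget + 4·y_airtime = 27.
Solving: y_budget = 6.5, y_airtime = 3.5.
Shadow price of airtime = 3.5.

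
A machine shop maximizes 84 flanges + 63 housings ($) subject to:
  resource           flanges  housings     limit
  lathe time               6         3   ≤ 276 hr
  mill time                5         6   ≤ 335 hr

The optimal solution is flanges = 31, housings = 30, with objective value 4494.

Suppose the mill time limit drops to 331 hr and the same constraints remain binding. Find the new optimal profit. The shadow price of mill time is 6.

4470

Δb = -4, so new z* = 4494 + (6)·(-4) = 4494 − 24 = 4470.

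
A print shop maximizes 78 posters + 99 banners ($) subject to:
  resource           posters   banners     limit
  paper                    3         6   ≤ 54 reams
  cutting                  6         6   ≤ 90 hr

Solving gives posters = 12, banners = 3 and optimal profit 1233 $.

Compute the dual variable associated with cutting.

9.5

At the optimum: paper uses 54 of 54 (binding); cutting uses 90 of 90 (binding).
Dual feasibility on the basic columns requires 3·y_paper + 6·y_cutting = 78, 6·y_paper + 6·y_cutting = 99.
This yields shadow prices y_paper = 7, y_cutting = 9.5.
Shadow price of cutting = 9.5.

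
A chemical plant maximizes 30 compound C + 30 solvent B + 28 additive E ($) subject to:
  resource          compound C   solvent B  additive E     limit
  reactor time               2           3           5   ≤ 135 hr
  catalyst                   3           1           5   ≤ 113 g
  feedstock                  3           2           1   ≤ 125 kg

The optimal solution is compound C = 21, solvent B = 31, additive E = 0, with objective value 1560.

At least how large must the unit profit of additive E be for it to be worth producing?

Binding: reactor time and feedstock. Non-binding: catalyst (19 unused).
Since catalyst is not tight, its dual is 0.
The binding rows give the dual system: 2·y_reactor time + 3·y_feedstock = 30 and 3·y_reactor time + 2·y_feedstock = 30.
→ y_reactor time = 6 and y_feedstock = 6.
additive E enters the basis when its profit ≥ yᵀa₃ = 6·5 + 6·1 = 36.

36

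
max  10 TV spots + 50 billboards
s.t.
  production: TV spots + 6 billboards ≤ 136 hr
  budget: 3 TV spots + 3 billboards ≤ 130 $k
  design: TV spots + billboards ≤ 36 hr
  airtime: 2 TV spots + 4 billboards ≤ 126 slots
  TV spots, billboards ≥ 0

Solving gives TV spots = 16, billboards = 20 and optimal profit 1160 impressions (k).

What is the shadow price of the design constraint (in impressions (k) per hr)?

Binding: production and design. Non-binding: budget (22 unused), airtime (14 unused).
Since budget, airtime are not tight, their duals are 0.
Dual feasibility on the basic columns requires 1·y_production + 1·y_design = 10, 6·y_production + 1·y_design = 50.
Solving: y_production = 8, y_design = 2.
Shadow price of design = 2.

2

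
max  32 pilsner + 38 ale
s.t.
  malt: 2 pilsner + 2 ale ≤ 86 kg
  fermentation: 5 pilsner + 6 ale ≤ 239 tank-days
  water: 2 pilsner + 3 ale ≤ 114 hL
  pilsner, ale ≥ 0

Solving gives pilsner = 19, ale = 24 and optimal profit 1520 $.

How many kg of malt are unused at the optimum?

malt used = 2·19 + 2·24 = 86; slack = 86 − 86 = 0.

0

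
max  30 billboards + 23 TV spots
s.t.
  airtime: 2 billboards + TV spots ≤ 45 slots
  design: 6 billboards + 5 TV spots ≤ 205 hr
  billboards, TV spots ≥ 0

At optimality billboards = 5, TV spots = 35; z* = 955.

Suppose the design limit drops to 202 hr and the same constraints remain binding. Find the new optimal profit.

At the optimum: airtime uses 45 of 45 (binding); design uses 205 of 205 (binding).
From A_Bᵀ y = c: 2·y_airtime + 6·y_design = 30; 1·y_airtime + 5·y_design = 23.
→ y_airtime = 3 and y_design = 4.
Δz = y_design·Δb = 4 × (-3) = -12, so new z* = 955 − 12 = 943.

943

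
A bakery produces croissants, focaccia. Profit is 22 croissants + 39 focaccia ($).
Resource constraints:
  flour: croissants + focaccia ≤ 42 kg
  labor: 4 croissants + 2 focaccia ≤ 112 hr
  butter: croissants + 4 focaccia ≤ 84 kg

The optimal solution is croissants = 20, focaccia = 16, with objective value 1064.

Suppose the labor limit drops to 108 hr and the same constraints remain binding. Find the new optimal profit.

1050

Binding: labor and butter. Non-binding: flour (6 unused).
Since flour is not tight, its dual is 0.
Dual feasibility on the basic columns requires 4·y_labor + 1·y_butter = 22, 2·y_labor + 4·y_butter = 39.
→ y_labor = 3.5 and y_butter = 8.
Δz = y_labor·Δb = 3.5 × (-4) = -14, so new z* = 1064 − 14 = 1050.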